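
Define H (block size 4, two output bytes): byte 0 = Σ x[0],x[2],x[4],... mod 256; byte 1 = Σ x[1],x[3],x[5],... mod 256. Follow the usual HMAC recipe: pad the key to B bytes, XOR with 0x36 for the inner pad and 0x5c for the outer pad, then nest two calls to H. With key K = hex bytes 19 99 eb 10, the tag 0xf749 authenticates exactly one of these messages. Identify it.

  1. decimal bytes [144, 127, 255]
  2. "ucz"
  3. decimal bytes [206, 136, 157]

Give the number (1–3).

2

Key hex bytes 19 99 eb 10 is exactly B = 4 bytes: K' = 19 99 eb 10.
K' ⊕ ipad = 2f af dd 26; K' ⊕ opad = 45 c5 b7 4c.
m1: inner = H(2f af dd 26 90 7f ff) = 9b 54; tag = H(45 c5 b7 4c 9b 54) = 9765
m2: inner = H(2f af dd 26 75 63 7a) = fb 38; tag = H(45 c5 b7 4c fb 38) = f749 ← matches
m3: inner = H(2f af dd 26 ce 88 9d) = 77 5d; tag = H(45 c5 b7 4c 77 5d) = 736e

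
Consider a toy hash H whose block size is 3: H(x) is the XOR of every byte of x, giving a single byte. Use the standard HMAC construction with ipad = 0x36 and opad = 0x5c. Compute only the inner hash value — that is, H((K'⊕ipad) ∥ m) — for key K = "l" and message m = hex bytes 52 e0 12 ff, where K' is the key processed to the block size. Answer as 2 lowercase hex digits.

Key "l" = 6c is 1 byte ≤ B = 3; zero-pad to 3 bytes: K' = 6c 00 00.
K' ⊕ ipad = 5a 36 36.
Inner input = 5a 36 36 ∥ 52 e0 12 ff.
Inner hash: XOR 5a⊕36⊕36⊕52⊕e0⊕12⊕ff = 05.

05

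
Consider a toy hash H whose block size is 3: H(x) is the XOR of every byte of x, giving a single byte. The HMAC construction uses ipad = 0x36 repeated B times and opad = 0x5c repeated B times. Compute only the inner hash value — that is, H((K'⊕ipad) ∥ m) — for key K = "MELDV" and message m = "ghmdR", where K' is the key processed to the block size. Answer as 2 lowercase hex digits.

34

Key "MELDV" = 4d 45 4c 44 56 is 5 bytes > B = 3, so hash it first: H(key) = 56, then zero-pad to 3 bytes: K' = 56 00 00.
K' ⊕ ipad = 60 36 36.
Inner input = 60 36 36 ∥ 67 68 6d 64 52.
Inner hash: XOR 60⊕36⊕36⊕67⊕68⊕6d⊕64⊕52 = 34.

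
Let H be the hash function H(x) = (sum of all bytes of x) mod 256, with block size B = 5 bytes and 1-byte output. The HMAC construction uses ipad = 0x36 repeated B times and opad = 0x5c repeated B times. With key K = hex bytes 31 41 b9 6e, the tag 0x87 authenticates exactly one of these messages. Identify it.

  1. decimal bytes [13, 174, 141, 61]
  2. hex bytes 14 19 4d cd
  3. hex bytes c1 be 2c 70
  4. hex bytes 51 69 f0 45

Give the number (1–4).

4

Key hex bytes 31 41 b9 6e is 4 bytes ≤ B = 5; zero-pad to 5 bytes: K' = 31 41 b9 6e 00.
K' ⊕ ipad = 07 77 8f 58 36; K' ⊕ opad = 6d 1d e5 32 5c.
m1: inner = H(07 77 8f 58 36 0d ae 8d 3d) = 20; tag = H(6d 1d e5 32 5c 20) = 1d
m2: inner = H(07 77 8f 58 36 14 19 4d cd) = e2; tag = H(6d 1d e5 32 5c e2) = df
m3: inner = H(07 77 8f 58 36 c1 be 2c 70) = b6; tag = H(6d 1d e5 32 5c b6) = b3
m4: inner = H(07 77 8f 58 36 51 69 f0 45) = 8a; tag = H(6d 1d e5 32 5c 8a) = 87 ← matches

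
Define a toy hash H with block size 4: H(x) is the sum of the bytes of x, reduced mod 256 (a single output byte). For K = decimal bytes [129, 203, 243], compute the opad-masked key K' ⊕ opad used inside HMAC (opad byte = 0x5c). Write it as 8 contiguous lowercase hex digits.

Key decimal bytes [129, 203, 243] = 81 cb f3 is 3 bytes ≤ B = 4; zero-pad to 4 bytes: K' = 81 cb f3 00.
XOR each byte with 0x5c: 81⊕5c=dd, cb⊕5c=97, f3⊕5c=af, 00⊕5c=5c.

dd97af5c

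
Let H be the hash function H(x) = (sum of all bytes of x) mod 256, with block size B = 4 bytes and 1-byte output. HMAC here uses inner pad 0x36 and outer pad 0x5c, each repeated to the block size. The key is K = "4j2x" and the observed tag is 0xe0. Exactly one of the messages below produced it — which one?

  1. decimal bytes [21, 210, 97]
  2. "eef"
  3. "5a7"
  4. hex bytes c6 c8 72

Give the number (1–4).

Key "4j2x" = 34 6a 32 78 is exactly B = 4 bytes: K' = 34 6a 32 78.
K' ⊕ ipad = 02 5c 04 4e; K' ⊕ opad = 68 36 6e 24.
m1: inner = H(02 5c 04 4e 15 d2 61) = f8; tag = H(68 36 6e 24 f8) = 28
m2: inner = H(02 5c 04 4e 65 65 66) = e0; tag = H(68 36 6e 24 e0) = 10
m3: inner = H(02 5c 04 4e 35 61 37) = 7d; tag = H(68 36 6e 24 7d) = ad
m4: inner = H(02 5c 04 4e c6 c8 72) = b0; tag = H(68 36 6e 24 b0) = e0 ← matches

4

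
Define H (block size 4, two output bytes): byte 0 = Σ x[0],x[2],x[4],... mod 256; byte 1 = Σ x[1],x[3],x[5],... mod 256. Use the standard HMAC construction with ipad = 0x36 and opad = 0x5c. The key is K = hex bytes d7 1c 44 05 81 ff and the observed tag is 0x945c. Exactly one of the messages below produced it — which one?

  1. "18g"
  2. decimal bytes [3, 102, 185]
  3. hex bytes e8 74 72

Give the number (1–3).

1

Key hex bytes d7 1c 44 05 81 ff is 6 bytes > B = 4, so hash it first: H(key) = 9c 20, then zero-pad to 4 bytes: K' = 9c 20 00 00.
K' ⊕ ipad = aa 16 36 36; K' ⊕ opad = c0 7c 5c 5c.
m1: inner = H(aa 16 36 36 31 38 67) = 78 84; tag = H(c0 7c 5c 5c 78 84) = 945c ← matches
m2: inner = H(aa 16 36 36 03 66 b9) = 9c b2; tag = H(c0 7c 5c 5c 9c b2) = b88a
m3: inner = H(aa 16 36 36 e8 74 72) = 3a c0; tag = H(c0 7c 5c 5c 3a c0) = 5698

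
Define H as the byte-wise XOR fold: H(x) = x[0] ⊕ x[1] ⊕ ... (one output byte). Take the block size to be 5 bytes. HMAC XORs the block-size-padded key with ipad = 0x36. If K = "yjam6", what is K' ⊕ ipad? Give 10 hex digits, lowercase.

4f5c575b00

Key "yjam6" = 79 6a 61 6d 36 is exactly B = 5 bytes: K' = 79 6a 61 6d 36.
XOR each byte with 0x36: 79⊕36=4f, 6a⊕36=5c, 61⊕36=57, 6d⊕36=5b, 36⊕36=00.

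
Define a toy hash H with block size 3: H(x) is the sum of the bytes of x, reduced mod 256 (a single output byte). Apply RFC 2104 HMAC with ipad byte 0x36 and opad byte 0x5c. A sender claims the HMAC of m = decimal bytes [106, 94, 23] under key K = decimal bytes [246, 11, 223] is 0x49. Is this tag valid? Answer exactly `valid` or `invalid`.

valid

Key decimal bytes [246, 11, 223] = f6 0b df is exactly B = 3 bytes: K' = f6 0b df.
K' ⊕ ipad = c0 3d e9; K' ⊕ opad = aa 57 83.
Inner hash: sum = 192+61+233+106+94+23 = 709; mod 256 = 197 → c5.
Outer hash (recomputed tag): sum = 170+87+131+197 = 585; mod 256 = 73 → 49.
Recomputed tag = 49; claimed = 49 → match.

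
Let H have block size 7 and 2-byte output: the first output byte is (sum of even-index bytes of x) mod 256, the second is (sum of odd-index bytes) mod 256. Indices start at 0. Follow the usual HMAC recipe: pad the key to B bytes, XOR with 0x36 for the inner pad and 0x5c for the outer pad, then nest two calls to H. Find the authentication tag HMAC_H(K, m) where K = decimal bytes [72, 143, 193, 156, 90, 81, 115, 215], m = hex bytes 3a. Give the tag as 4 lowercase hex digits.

a949

Key decimal bytes [72, 143, 193, 156, 90, 81, 115, 215] = 48 8f c1 9c 5a 51 73 d7 is 8 bytes > B = 7, so hash it first: H(key) = d6 53, then zero-pad to 7 bytes: K' = d6 53 00 00 00 00 00.
K' ⊕ ipad = e0 65 36 36 36 36 36.  K' ⊕ opad = 8a 0f 5c 5c 5c 5c 5c.
Inner input = (K'⊕ipad) ∥ m = e0 65 36 36 36 36 36 ∥ 3a.
Inner hash: even-index sum = 386 mod 256 = 130; odd-index sum = 267 mod 256 = 11 → 82 0b.
Outer input = (K'⊕opad) ∥ inner = 8a 0f 5c 5c 5c 5c 5c ∥ 82 0b.
Outer hash (tag): even-index sum = 425 mod 256 = 169; odd-index sum = 329 mod 256 = 73 → a9 49.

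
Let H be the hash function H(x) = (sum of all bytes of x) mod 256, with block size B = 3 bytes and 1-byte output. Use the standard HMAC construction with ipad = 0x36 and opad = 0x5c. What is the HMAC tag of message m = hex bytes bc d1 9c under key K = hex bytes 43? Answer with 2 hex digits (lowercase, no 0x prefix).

e1

Key hex bytes 43 is 1 byte ≤ B = 3; zero-pad to 3 bytes: K' = 43 00 00.
K' ⊕ ipad = 75 36 36.  K' ⊕ opad = 1f 5c 5c.
Inner input = (K'⊕ipad) ∥ m = 75 36 36 ∥ bc d1 9c.
Inner hash: sum = 117+54+54+188+209+156 = 778; mod 256 = 10 → 0a.
Outer input = (K'⊕opad) ∥ inner = 1f 5c 5c ∥ 0a.
Outer hash (tag): sum = 31+92+92+10 = 225 → e1.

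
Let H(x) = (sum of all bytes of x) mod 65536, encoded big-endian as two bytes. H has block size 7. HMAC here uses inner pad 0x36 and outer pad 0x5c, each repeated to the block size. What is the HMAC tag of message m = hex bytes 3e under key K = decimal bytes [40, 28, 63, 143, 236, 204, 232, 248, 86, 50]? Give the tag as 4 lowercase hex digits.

0317

Key decimal bytes [40, 28, 63, 143, 236, 204, 232, 248, 86, 50] = 28 1c 3f 8f ec cc e8 f8 56 32 is 10 bytes > B = 7, so hash it first: H(key) = 05 32, then zero-pad to 7 bytes: K' = 05 32 00 00 00 00 00.
K' ⊕ ipad = 33 04 36 36 36 36 36.  K' ⊕ opad = 59 6e 5c 5c 5c 5c 5c.
Inner input = (K'⊕ipad) ∥ m = 33 04 36 36 36 36 36 ∥ 3e.
Inner hash: sum = 51+4+54+54+54+54+54+62 = 387 → 01 83.
Outer input = (K'⊕opad) ∥ inner = 59 6e 5c 5c 5c 5c 5c ∥ 01 83.
Outer hash (tag): sum = 89+110+92+92+92+92+92+1+131 = 791 → 03 17.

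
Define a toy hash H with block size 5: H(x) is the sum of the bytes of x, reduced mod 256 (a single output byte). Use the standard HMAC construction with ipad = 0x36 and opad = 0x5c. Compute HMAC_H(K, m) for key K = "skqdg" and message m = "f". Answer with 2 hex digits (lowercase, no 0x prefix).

Key "skqdg" = 73 6b 71 64 67 is exactly B = 5 bytes: K' = 73 6b 71 64 67.
K' ⊕ ipad = 45 5d 47 52 51.  K' ⊕ opad = 2f 37 2d 38 3b.
Inner input = (K'⊕ipad) ∥ m = 45 5d 47 52 51 ∥ 66.
Inner hash: sum = 69+93+71+82+81+102 = 498; mod 256 = 242 → f2.
Outer input = (K'⊕opad) ∥ inner = 2f 37 2d 38 3b ∥ f2.
Outer hash (tag): sum = 47+55+45+56+59+242 = 504; mod 256 = 248 → f8.

f8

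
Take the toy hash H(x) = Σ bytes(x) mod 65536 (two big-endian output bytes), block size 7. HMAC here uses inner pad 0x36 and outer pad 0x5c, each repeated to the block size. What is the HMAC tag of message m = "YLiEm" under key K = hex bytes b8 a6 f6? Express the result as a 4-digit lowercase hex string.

0472

Key hex bytes b8 a6 f6 is 3 bytes ≤ B = 7; zero-pad to 7 bytes: K' = b8 a6 f6 00 00 00 00.
K' ⊕ ipad = 8e 90 c0 36 36 36 36.  K' ⊕ opad = e4 fa aa 5c 5c 5c 5c.
Inner input = (K'⊕ipad) ∥ m = 8e 90 c0 36 36 36 36 ∥ 59 4c 69 45 6d.
Inner hash: sum = 142+144+192+54+54+54+54+89+76+105+69+109 = 1142 → 04 76.
Outer input = (K'⊕opad) ∥ inner = e4 fa aa 5c 5c 5c 5c ∥ 04 76.
Outer hash (tag): sum = 228+250+170+92+92+92+92+4+118 = 1138 → 04 72.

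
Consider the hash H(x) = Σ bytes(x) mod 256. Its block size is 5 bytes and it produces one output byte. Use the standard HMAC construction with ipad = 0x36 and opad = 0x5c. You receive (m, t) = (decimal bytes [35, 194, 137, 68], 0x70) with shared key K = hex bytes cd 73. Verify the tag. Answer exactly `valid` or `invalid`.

Key hex bytes cd 73 is 2 bytes ≤ B = 5; zero-pad to 5 bytes: K' = cd 73 00 00 00.
K' ⊕ ipad = fb 45 36 36 36; K' ⊕ opad = 91 2f 5c 5c 5c.
Inner hash: sum = 251+69+54+54+54+35+194+137+68 = 916; mod 256 = 148 → 94.
Outer hash (recomputed tag): sum = 145+47+92+92+92+148 = 616; mod 256 = 104 → 68.
Recomputed tag = 68; claimed = 70 → mismatch.

invalid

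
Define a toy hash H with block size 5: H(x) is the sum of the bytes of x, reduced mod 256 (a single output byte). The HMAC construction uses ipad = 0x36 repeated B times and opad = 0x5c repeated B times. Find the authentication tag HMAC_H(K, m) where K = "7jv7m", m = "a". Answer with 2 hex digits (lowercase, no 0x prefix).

Key "7jv7m" = 37 6a 76 37 6d is exactly B = 5 bytes: K' = 37 6a 76 37 6d.
K' ⊕ ipad = 01 5c 40 01 5b.  K' ⊕ opad = 6b 36 2a 6b 31.
Inner input = (K'⊕ipad) ∥ m = 01 5c 40 01 5b ∥ 61.
Inner hash: sum = 1+92+64+1+91+97 = 346; mod 256 = 90 → 5a.
Outer input = (K'⊕opad) ∥ inner = 6b 36 2a 6b 31 ∥ 5a.
Outer hash (tag): sum = 107+54+42+107+49+90 = 449; mod 256 = 193 → c1.

c1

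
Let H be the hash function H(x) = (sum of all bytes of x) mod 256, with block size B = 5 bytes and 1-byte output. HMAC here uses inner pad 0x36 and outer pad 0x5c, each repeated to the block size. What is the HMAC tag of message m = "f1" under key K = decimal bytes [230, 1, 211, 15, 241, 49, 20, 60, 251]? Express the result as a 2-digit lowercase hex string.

Key decimal bytes [230, 1, 211, 15, 241, 49, 20, 60, 251] = e6 01 d3 0f f1 31 14 3c fb is 9 bytes > B = 5, so hash it first: H(key) = 36, then zero-pad to 5 bytes: K' = 36 00 00 00 00.
K' ⊕ ipad = 00 36 36 36 36.  K' ⊕ opad = 6a 5c 5c 5c 5c.
Inner input = (K'⊕ipad) ∥ m = 00 36 36 36 36 ∥ 66 31.
Inner hash: sum = 0+54+54+54+54+102+49 = 367; mod 256 = 111 → 6f.
Outer input = (K'⊕opad) ∥ inner = 6a 5c 5c 5c 5c ∥ 6f.
Outer hash (tag): sum = 106+92+92+92+92+111 = 585; mod 256 = 73 → 49.

49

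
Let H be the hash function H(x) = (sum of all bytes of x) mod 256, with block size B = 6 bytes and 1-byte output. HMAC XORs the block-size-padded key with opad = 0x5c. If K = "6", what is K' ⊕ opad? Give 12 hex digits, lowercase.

6a5c5c5c5c5c

Key "6" = 36 is 1 byte ≤ B = 6; zero-pad to 6 bytes: K' = 36 00 00 00 00 00.
XOR each byte with 0x5c: 36⊕5c=6a, 00⊕5c=5c, 00⊕5c=5c, 00⊕5c=5c, 00⊕5c=5c, 00⊕5c=5c.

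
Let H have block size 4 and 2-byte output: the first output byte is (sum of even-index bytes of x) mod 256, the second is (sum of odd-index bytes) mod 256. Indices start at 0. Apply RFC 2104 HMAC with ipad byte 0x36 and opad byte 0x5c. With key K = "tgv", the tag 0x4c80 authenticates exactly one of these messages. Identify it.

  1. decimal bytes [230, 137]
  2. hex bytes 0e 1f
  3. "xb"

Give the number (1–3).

Key "tgv" = 74 67 76 is 3 bytes ≤ B = 4; zero-pad to 4 bytes: K' = 74 67 76 00.
K' ⊕ ipad = 42 51 40 36; K' ⊕ opad = 28 3b 2a 5c.
m1: inner = H(42 51 40 36 e6 89) = 68 10; tag = H(28 3b 2a 5c 68 10) = baa7
m2: inner = H(42 51 40 36 0e 1f) = 90 a6; tag = H(28 3b 2a 5c 90 a6) = e23d
m3: inner = H(42 51 40 36 78 62) = fa e9; tag = H(28 3b 2a 5c fa e9) = 4c80 ← matches

3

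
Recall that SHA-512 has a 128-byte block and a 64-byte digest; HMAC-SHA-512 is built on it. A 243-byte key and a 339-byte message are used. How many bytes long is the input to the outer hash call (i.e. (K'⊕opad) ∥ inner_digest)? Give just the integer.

192

Key is 243 > 128 bytes, so it is hashed to 64 bytes then zero-padded to 128: |K'| = 128.
Outer input = (K'⊕opad) ∥ H(inner) → 128 + 64 = 192 bytes.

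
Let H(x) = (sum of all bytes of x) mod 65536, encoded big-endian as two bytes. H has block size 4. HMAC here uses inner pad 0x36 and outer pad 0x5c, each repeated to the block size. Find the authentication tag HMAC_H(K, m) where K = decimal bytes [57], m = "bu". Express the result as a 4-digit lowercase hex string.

Key decimal bytes [57] = 39 is 1 byte ≤ B = 4; zero-pad to 4 bytes: K' = 39 00 00 00.
K' ⊕ ipad = 0f 36 36 36.  K' ⊕ opad = 65 5c 5c 5c.
Inner input = (K'⊕ipad) ∥ m = 0f 36 36 36 ∥ 62 75.
Inner hash: sum = 15+54+54+54+98+117 = 392 → 01 88.
Outer input = (K'⊕opad) ∥ inner = 65 5c 5c 5c ∥ 01 88.
Outer hash (tag): sum = 101+92+92+92+1+136 = 514 → 02 02.

0202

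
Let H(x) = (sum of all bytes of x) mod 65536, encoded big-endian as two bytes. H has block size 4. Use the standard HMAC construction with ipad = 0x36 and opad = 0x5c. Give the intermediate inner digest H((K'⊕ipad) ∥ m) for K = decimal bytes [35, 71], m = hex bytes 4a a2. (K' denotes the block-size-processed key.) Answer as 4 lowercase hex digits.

01de

Key decimal bytes [35, 71] = 23 47 is 2 bytes ≤ B = 4; zero-pad to 4 bytes: K' = 23 47 00 00.
K' ⊕ ipad = 15 71 36 36.
Inner input = 15 71 36 36 ∥ 4a a2.
Inner hash: sum = 21+113+54+54+74+162 = 478 → 01 de.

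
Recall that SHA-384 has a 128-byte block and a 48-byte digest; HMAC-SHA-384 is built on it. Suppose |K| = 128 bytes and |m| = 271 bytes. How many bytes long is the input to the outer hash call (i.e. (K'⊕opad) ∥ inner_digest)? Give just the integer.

Key is 128 ≤ 128 bytes, zero-padded: |K'| = 128.
Outer input = (K'⊕opad) ∥ H(inner) → 128 + 48 = 176 bytes.

176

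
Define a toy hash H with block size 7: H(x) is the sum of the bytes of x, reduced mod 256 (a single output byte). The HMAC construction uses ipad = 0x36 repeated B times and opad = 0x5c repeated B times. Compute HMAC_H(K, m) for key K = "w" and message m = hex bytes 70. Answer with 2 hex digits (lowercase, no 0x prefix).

48

Key "w" = 77 is 1 byte ≤ B = 7; zero-pad to 7 bytes: K' = 77 00 00 00 00 00 00.
K' ⊕ ipad = 41 36 36 36 36 36 36.  K' ⊕ opad = 2b 5c 5c 5c 5c 5c 5c.
Inner input = (K'⊕ipad) ∥ m = 41 36 36 36 36 36 36 ∥ 70.
Inner hash: sum = 65+54+54+54+54+54+54+112 = 501; mod 256 = 245 → f5.
Outer input = (K'⊕opad) ∥ inner = 2b 5c 5c 5c 5c 5c 5c ∥ f5.
Outer hash (tag): sum = 43+92+92+92+92+92+92+245 = 840; mod 256 = 72 → 48.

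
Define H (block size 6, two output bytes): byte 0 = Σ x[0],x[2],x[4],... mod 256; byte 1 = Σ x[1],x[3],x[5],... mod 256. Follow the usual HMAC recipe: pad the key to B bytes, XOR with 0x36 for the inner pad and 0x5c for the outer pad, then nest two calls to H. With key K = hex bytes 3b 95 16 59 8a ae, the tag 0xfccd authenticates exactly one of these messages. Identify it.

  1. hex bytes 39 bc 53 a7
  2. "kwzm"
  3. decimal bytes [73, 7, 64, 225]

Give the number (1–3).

1

Key hex bytes 3b 95 16 59 8a ae is exactly B = 6 bytes: K' = 3b 95 16 59 8a ae.
K' ⊕ ipad = 0d a3 20 6f bc 98; K' ⊕ opad = 67 c9 4a 05 d6 f2.
m1: inner = H(0d a3 20 6f bc 98 39 bc 53 a7) = 75 0d; tag = H(67 c9 4a 05 d6 f2 75 0d) = fccd ← matches
m2: inner = H(0d a3 20 6f bc 98 6b 77 7a 6d) = ce 8e; tag = H(67 c9 4a 05 d6 f2 ce 8e) = 554e
m3: inner = H(0d a3 20 6f bc 98 49 07 40 e1) = 72 92; tag = H(67 c9 4a 05 d6 f2 72 92) = f952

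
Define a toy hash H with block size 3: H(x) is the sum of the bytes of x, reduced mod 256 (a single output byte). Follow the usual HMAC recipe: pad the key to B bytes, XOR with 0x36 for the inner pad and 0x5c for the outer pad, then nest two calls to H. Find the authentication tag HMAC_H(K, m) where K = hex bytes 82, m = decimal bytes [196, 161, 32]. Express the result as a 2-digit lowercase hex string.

3b

Key hex bytes 82 is 1 byte ≤ B = 3; zero-pad to 3 bytes: K' = 82 00 00.
K' ⊕ ipad = b4 36 36.  K' ⊕ opad = de 5c 5c.
Inner input = (K'⊕ipad) ∥ m = b4 36 36 ∥ c4 a1 20.
Inner hash: sum = 180+54+54+196+161+32 = 677; mod 256 = 165 → a5.
Outer input = (K'⊕opad) ∥ inner = de 5c 5c ∥ a5.
Outer hash (tag): sum = 222+92+92+165 = 571; mod 256 = 59 → 3b.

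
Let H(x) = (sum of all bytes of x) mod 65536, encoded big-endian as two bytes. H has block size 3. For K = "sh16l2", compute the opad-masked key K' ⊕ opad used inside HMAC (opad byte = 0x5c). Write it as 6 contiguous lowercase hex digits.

Key "sh16l2" = 73 68 31 36 6c 32 is 6 bytes > B = 3, so hash it first: H(key) = 01 e0, then zero-pad to 3 bytes: K' = 01 e0 00.
XOR each byte with 0x5c: 01⊕5c=5d, e0⊕5c=bc, 00⊕5c=5c.

5dbc5c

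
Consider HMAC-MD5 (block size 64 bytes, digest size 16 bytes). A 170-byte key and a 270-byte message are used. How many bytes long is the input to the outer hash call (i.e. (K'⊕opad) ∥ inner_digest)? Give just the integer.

Key is 170 > 64 bytes, so it is hashed to 16 bytes then zero-padded to 64: |K'| = 64.
Outer input = (K'⊕opad) ∥ H(inner) → 64 + 16 = 80 bytes.

80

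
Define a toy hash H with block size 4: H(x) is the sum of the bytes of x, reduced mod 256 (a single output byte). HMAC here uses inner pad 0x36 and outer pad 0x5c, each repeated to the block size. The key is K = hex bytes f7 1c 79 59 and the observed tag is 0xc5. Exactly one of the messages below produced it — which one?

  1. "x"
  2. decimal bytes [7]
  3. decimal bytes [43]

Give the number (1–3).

2

Key hex bytes f7 1c 79 59 is exactly B = 4 bytes: K' = f7 1c 79 59.
K' ⊕ ipad = c1 2a 4f 6f; K' ⊕ opad = ab 40 25 05.
m1: inner = H(c1 2a 4f 6f 78) = 21; tag = H(ab 40 25 05 21) = 36
m2: inner = H(c1 2a 4f 6f 07) = b0; tag = H(ab 40 25 05 b0) = c5 ← matches
m3: inner = H(c1 2a 4f 6f 2b) = d4; tag = H(ab 40 25 05 d4) = e9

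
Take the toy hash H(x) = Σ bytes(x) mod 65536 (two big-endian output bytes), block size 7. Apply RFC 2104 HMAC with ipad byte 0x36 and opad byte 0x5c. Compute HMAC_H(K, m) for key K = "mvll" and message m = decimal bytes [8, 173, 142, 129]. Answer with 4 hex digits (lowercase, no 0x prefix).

Key "mvll" = 6d 76 6c 6c is 4 bytes ≤ B = 7; zero-pad to 7 bytes: K' = 6d 76 6c 6c 00 00 00.
K' ⊕ ipad = 5b 40 5a 5a 36 36 36.  K' ⊕ opad = 31 2a 30 30 5c 5c 5c.
Inner input = (K'⊕ipad) ∥ m = 5b 40 5a 5a 36 36 36 ∥ 08 ad 8e 81.
Inner hash: sum = 91+64+90+90+54+54+54+8+173+142+129 = 949 → 03 b5.
Outer input = (K'⊕opad) ∥ inner = 31 2a 30 30 5c 5c 5c ∥ 03 b5.
Outer hash (tag): sum = 49+42+48+48+92+92+92+3+181 = 647 → 02 87.

0287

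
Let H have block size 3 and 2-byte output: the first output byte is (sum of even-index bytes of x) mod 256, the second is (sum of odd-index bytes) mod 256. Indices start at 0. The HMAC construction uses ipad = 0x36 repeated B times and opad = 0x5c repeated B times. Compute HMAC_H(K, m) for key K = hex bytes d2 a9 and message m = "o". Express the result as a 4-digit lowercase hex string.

Key hex bytes d2 a9 is 2 bytes ≤ B = 3; zero-pad to 3 bytes: K' = d2 a9 00.
K' ⊕ ipad = e4 9f 36.  K' ⊕ opad = 8e f5 5c.
Inner input = (K'⊕ipad) ∥ m = e4 9f 36 ∥ 6f.
Inner hash: even-index sum = 282 mod 256 = 26; odd-index sum = 270 mod 256 = 14 → 1a 0e.
Outer input = (K'⊕opad) ∥ inner = 8e f5 5c ∥ 1a 0e.
Outer hash (tag): even-index sum = 248 mod 256 = 248; odd-index sum = 271 mod 256 = 15 → f8 0f.

f80f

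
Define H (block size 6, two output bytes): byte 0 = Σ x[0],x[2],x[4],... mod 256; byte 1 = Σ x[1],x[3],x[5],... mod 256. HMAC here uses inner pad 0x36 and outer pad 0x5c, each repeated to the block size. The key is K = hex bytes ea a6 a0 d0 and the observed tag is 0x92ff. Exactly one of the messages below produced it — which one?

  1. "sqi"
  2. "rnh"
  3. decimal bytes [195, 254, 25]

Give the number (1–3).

Key hex bytes ea a6 a0 d0 is 4 bytes ≤ B = 6; zero-pad to 6 bytes: K' = ea a6 a0 d0 00 00.
K' ⊕ ipad = dc 90 96 e6 36 36; K' ⊕ opad = b6 fa fc 8c 5c 5c.
m1: inner = H(dc 90 96 e6 36 36 73 71 69) = 84 1d; tag = H(b6 fa fc 8c 5c 5c 84 1d) = 92ff ← matches
m2: inner = H(dc 90 96 e6 36 36 72 6e 68) = 82 1a; tag = H(b6 fa fc 8c 5c 5c 82 1a) = 90fc
m3: inner = H(dc 90 96 e6 36 36 c3 fe 19) = 84 aa; tag = H(b6 fa fc 8c 5c 5c 84 aa) = 928c

1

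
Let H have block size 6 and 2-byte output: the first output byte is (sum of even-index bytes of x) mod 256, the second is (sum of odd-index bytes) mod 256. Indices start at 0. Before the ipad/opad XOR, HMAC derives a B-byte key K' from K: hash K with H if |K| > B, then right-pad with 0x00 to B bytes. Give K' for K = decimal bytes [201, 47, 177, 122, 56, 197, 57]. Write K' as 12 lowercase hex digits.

|K| = 7 > B = 6, so first hash the key.
H(K): even-index sum = 491 mod 256 = 235; odd-index sum = 366 mod 256 = 110 → eb 6e.
Zero-pad H(K) = eb 6e to 6 bytes: K' = eb 6e 00 00 00 00.

eb6e00000000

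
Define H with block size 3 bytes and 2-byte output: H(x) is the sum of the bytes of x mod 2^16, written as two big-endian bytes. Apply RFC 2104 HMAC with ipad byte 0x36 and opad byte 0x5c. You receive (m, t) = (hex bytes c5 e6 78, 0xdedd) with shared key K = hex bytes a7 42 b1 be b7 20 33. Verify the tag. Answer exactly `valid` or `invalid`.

invalid

Key hex bytes a7 42 b1 be b7 20 33 is 7 bytes > B = 3, so hash it first: H(key) = 03 62, then zero-pad to 3 bytes: K' = 03 62 00.
K' ⊕ ipad = 35 54 36; K' ⊕ opad = 5f 3e 5c.
Inner hash: sum = 53+84+54+197+230+120 = 738 → 02 e2.
Outer hash (recomputed tag): sum = 95+62+92+2+226 = 477 → 01 dd.
Recomputed tag = 01dd; claimed = dedd → mismatch.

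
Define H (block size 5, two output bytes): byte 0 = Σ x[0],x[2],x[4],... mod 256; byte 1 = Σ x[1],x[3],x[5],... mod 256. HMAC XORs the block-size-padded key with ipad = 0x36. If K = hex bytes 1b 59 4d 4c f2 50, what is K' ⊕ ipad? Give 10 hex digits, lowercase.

Key hex bytes 1b 59 4d 4c f2 50 is 6 bytes > B = 5, so hash it first: H(key) = 5a f5, then zero-pad to 5 bytes: K' = 5a f5 00 00 00.
XOR each byte with 0x36: 5a⊕36=6c, f5⊕36=c3, 00⊕36=36, 00⊕36=36, 00⊕36=36.

6cc3363636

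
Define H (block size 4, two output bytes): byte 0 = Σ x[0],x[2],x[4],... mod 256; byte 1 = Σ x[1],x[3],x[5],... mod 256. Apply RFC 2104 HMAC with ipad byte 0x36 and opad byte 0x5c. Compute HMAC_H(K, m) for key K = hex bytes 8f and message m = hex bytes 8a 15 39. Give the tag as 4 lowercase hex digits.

Key hex bytes 8f is 1 byte ≤ B = 4; zero-pad to 4 bytes: K' = 8f 00 00 00.
K' ⊕ ipad = b9 36 36 36.  K' ⊕ opad = d3 5c 5c 5c.
Inner input = (K'⊕ipad) ∥ m = b9 36 36 36 ∥ 8a 15 39.
Inner hash: even-index sum = 434 mod 256 = 178; odd-index sum = 129 mod 256 = 129 → b2 81.
Outer input = (K'⊕opad) ∥ inner = d3 5c 5c 5c ∥ b2 81.
Outer hash (tag): even-index sum = 481 mod 256 = 225; odd-index sum = 313 mod 256 = 57 → e1 39.

e139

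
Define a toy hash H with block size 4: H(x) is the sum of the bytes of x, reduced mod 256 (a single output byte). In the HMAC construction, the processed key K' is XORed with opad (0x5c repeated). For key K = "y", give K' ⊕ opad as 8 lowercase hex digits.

Key "y" = 79 is 1 byte ≤ B = 4; zero-pad to 4 bytes: K' = 79 00 00 00.
XOR each byte with 0x5c: 79⊕5c=25, 00⊕5c=5c, 00⊕5c=5c, 00⊕5c=5c.

255c5c5c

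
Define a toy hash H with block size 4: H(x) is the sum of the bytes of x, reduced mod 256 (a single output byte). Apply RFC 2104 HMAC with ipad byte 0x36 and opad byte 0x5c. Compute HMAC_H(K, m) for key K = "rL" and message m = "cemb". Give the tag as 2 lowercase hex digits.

b7

Key "rL" = 72 4c is 2 bytes ≤ B = 4; zero-pad to 4 bytes: K' = 72 4c 00 00.
K' ⊕ ipad = 44 7a 36 36.  K' ⊕ opad = 2e 10 5c 5c.
Inner input = (K'⊕ipad) ∥ m = 44 7a 36 36 ∥ 63 65 6d 62.
Inner hash: sum = 68+122+54+54+99+101+109+98 = 705; mod 256 = 193 → c1.
Outer input = (K'⊕opad) ∥ inner = 2e 10 5c 5c ∥ c1.
Outer hash (tag): sum = 46+16+92+92+193 = 439; mod 256 = 183 → b7.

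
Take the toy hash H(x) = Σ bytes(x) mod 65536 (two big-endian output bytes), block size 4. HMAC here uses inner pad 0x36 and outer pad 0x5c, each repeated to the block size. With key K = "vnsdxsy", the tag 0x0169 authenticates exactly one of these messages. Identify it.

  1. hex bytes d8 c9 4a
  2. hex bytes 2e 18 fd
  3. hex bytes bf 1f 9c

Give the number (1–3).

Key "vnsdxsy" = 76 6e 73 64 78 73 79 is 7 bytes > B = 4, so hash it first: H(key) = 03 1f, then zero-pad to 4 bytes: K' = 03 1f 00 00.
K' ⊕ ipad = 35 29 36 36; K' ⊕ opad = 5f 43 5c 5c.
m1: inner = H(35 29 36 36 d8 c9 4a) = 02 b5; tag = H(5f 43 5c 5c 02 b5) = 0211
m2: inner = H(35 29 36 36 2e 18 fd) = 02 0d; tag = H(5f 43 5c 5c 02 0d) = 0169 ← matches
m3: inner = H(35 29 36 36 bf 1f 9c) = 02 44; tag = H(5f 43 5c 5c 02 44) = 01a0

2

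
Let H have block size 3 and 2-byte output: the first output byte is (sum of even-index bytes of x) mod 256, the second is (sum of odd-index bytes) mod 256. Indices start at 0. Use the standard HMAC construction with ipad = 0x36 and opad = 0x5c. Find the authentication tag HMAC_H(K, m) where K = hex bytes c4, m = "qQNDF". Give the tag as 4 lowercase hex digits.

2f19

Key hex bytes c4 is 1 byte ≤ B = 3; zero-pad to 3 bytes: K' = c4 00 00.
K' ⊕ ipad = f2 36 36.  K' ⊕ opad = 98 5c 5c.
Inner input = (K'⊕ipad) ∥ m = f2 36 36 ∥ 71 51 4e 44 46.
Inner hash: even-index sum = 445 mod 256 = 189; odd-index sum = 315 mod 256 = 59 → bd 3b.
Outer input = (K'⊕opad) ∥ inner = 98 5c 5c ∥ bd 3b.
Outer hash (tag): even-index sum = 303 mod 256 = 47; odd-index sum = 281 mod 256 = 25 → 2f 19.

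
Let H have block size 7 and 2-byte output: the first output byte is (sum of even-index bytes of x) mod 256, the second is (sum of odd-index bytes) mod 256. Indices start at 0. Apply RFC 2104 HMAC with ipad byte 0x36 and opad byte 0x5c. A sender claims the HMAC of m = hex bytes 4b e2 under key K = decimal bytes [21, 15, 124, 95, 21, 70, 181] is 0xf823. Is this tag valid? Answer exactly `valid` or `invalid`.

Key decimal bytes [21, 15, 124, 95, 21, 70, 181] = 15 0f 7c 5f 15 46 b5 is exactly B = 7 bytes: K' = 15 0f 7c 5f 15 46 b5.
K' ⊕ ipad = 23 39 4a 69 23 70 83; K' ⊕ opad = 49 53 20 03 49 1a e9.
Inner hash: even-index sum = 501 mod 256 = 245; odd-index sum = 349 mod 256 = 93 → f5 5d.
Outer hash (recomputed tag): even-index sum = 504 mod 256 = 248; odd-index sum = 357 mod 256 = 101 → f8 65.
Recomputed tag = f865; claimed = f823 → mismatch.

invalid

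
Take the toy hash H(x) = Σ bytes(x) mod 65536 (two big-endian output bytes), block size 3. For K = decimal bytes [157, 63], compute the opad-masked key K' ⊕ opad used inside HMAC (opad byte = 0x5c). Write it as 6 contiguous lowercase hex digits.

c1635c

Key decimal bytes [157, 63] = 9d 3f is 2 bytes ≤ B = 3; zero-pad to 3 bytes: K' = 9d 3f 00.
XOR each byte with 0x5c: 9d⊕5c=c1, 3f⊕5c=63, 00⊕5c=5c.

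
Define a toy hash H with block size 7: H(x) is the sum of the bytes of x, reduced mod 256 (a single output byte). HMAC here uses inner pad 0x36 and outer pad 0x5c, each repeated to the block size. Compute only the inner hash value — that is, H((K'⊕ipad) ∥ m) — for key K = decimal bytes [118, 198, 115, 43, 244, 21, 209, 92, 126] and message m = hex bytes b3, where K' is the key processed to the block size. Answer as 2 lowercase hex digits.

Key decimal bytes [118, 198, 115, 43, 244, 21, 209, 92, 126] = 76 c6 73 2b f4 15 d1 5c 7e is 9 bytes > B = 7, so hash it first: H(key) = 8e, then zero-pad to 7 bytes: K' = 8e 00 00 00 00 00 00.
K' ⊕ ipad = b8 36 36 36 36 36 36.
Inner input = b8 36 36 36 36 36 36 ∥ b3.
Inner hash: sum = 184+54+54+54+54+54+54+179 = 687; mod 256 = 175 → af.

af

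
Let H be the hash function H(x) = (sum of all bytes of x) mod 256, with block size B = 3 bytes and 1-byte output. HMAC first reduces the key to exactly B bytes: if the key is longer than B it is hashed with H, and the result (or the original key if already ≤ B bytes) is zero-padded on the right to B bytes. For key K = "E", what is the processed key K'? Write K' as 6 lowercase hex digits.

Key "E" = 45 is 1 byte ≤ B = 3; zero-pad to 3 bytes: K' = 45 00 00.

450000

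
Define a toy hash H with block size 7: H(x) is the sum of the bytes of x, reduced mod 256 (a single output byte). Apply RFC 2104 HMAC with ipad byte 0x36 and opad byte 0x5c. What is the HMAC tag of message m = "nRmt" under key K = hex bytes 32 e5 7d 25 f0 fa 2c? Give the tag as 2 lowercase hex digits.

05

Key hex bytes 32 e5 7d 25 f0 fa 2c is exactly B = 7 bytes: K' = 32 e5 7d 25 f0 fa 2c.
K' ⊕ ipad = 04 d3 4b 13 c6 cc 1a.  K' ⊕ opad = 6e b9 21 79 ac a6 70.
Inner input = (K'⊕ipad) ∥ m = 04 d3 4b 13 c6 cc 1a ∥ 6e 52 6d 74.
Inner hash: sum = 4+211+75+19+198+204+26+110+82+109+116 = 1154; mod 256 = 130 → 82.
Outer input = (K'⊕opad) ∥ inner = 6e b9 21 79 ac a6 70 ∥ 82.
Outer hash (tag): sum = 110+185+33+121+172+166+112+130 = 1029; mod 256 = 5 → 05.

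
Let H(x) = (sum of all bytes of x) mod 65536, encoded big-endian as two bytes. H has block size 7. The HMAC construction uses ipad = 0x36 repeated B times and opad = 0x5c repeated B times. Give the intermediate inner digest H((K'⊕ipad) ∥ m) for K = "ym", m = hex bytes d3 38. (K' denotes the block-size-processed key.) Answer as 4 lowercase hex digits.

02c3

Key "ym" = 79 6d is 2 bytes ≤ B = 7; zero-pad to 7 bytes: K' = 79 6d 00 00 00 00 00.
K' ⊕ ipad = 4f 5b 36 36 36 36 36.
Inner input = 4f 5b 36 36 36 36 36 ∥ d3 38.
Inner hash: sum = 79+91+54+54+54+54+54+211+56 = 707 → 02 c3.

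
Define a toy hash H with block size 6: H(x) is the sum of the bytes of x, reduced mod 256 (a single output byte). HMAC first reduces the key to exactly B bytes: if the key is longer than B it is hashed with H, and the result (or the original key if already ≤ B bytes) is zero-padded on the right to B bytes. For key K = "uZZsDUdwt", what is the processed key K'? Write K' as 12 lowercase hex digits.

|K| = 9 > B = 6, so first hash the key.
H(K): sum = 117+90+90+115+68+85+100+119+116 = 900; mod 256 = 132 → 84.
Zero-pad H(K) = 84 to 6 bytes: K' = 84 00 00 00 00 00.

840000000000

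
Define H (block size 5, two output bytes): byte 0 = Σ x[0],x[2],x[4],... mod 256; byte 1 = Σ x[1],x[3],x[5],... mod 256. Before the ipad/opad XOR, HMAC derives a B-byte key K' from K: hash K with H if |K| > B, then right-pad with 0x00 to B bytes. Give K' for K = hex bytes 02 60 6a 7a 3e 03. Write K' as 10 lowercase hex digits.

aadd000000

|K| = 6 > B = 5, so first hash the key.
H(K): even-index sum = 170 mod 256 = 170; odd-index sum = 221 mod 256 = 221 → aa dd.
Zero-pad H(K) = aa dd to 5 bytes: K' = aa dd 00 00 00.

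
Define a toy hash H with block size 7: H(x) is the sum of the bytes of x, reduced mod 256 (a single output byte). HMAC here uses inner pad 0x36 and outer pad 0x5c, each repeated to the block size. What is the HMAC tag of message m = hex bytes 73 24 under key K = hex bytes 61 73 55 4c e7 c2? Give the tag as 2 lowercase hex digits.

Key hex bytes 61 73 55 4c e7 c2 is 6 bytes ≤ B = 7; zero-pad to 7 bytes: K' = 61 73 55 4c e7 c2 00.
K' ⊕ ipad = 57 45 63 7a d1 f4 36.  K' ⊕ opad = 3d 2f 09 10 bb 9e 5c.
Inner input = (K'⊕ipad) ∥ m = 57 45 63 7a d1 f4 36 ∥ 73 24.
Inner hash: sum = 87+69+99+122+209+244+54+115+36 = 1035; mod 256 = 11 → 0b.
Outer input = (K'⊕opad) ∥ inner = 3d 2f 09 10 bb 9e 5c ∥ 0b.
Outer hash (tag): sum = 61+47+9+16+187+158+92+11 = 581; mod 256 = 69 → 45.

45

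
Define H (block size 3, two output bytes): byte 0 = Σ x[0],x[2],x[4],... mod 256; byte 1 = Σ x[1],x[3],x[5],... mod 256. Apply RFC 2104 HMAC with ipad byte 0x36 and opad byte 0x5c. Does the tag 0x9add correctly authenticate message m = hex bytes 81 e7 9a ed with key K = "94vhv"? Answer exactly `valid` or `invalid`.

valid

Key "94vhv" = 39 34 76 68 76 is 5 bytes > B = 3, so hash it first: H(key) = 25 9c, then zero-pad to 3 bytes: K' = 25 9c 00.
K' ⊕ ipad = 13 aa 36; K' ⊕ opad = 79 c0 5c.
Inner hash: even-index sum = 541 mod 256 = 29; odd-index sum = 453 mod 256 = 197 → 1d c5.
Outer hash (recomputed tag): even-index sum = 410 mod 256 = 154; odd-index sum = 221 mod 256 = 221 → 9a dd.
Recomputed tag = 9add; claimed = 9add → match.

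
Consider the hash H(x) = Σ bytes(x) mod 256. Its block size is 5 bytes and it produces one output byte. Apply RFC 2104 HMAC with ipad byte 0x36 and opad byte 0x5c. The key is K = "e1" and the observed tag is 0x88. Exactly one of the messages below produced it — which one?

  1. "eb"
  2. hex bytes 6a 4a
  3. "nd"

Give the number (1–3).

Key "e1" = 65 31 is 2 bytes ≤ B = 5; zero-pad to 5 bytes: K' = 65 31 00 00 00.
K' ⊕ ipad = 53 07 36 36 36; K' ⊕ opad = 39 6d 5c 5c 5c.
m1: inner = H(53 07 36 36 36 65 62) = c3; tag = H(39 6d 5c 5c 5c c3) = 7d
m2: inner = H(53 07 36 36 36 6a 4a) = b0; tag = H(39 6d 5c 5c 5c b0) = 6a
m3: inner = H(53 07 36 36 36 6e 64) = ce; tag = H(39 6d 5c 5c 5c ce) = 88 ← matches

3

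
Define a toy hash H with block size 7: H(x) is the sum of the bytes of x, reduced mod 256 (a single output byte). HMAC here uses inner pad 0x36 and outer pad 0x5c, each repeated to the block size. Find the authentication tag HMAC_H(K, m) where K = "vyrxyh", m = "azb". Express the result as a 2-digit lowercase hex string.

97

Key "vyrxyh" = 76 79 72 78 79 68 is 6 bytes ≤ B = 7; zero-pad to 7 bytes: K' = 76 79 72 78 79 68 00.
K' ⊕ ipad = 40 4f 44 4e 4f 5e 36.  K' ⊕ opad = 2a 25 2e 24 25 34 5c.
Inner input = (K'⊕ipad) ∥ m = 40 4f 44 4e 4f 5e 36 ∥ 61 7a 62.
Inner hash: sum = 64+79+68+78+79+94+54+97+122+98 = 833; mod 256 = 65 → 41.
Outer input = (K'⊕opad) ∥ inner = 2a 25 2e 24 25 34 5c ∥ 41.
Outer hash (tag): sum = 42+37+46+36+37+52+92+65 = 407; mod 256 = 151 → 97.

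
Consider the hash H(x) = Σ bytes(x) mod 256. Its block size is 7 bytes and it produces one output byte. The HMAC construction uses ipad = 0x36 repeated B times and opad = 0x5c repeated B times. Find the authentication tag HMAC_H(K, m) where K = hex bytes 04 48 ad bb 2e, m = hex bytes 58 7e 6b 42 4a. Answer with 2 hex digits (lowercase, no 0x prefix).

97

Key hex bytes 04 48 ad bb 2e is 5 bytes ≤ B = 7; zero-pad to 7 bytes: K' = 04 48 ad bb 2e 00 00.
K' ⊕ ipad = 32 7e 9b 8d 18 36 36.  K' ⊕ opad = 58 14 f1 e7 72 5c 5c.
Inner input = (K'⊕ipad) ∥ m = 32 7e 9b 8d 18 36 36 ∥ 58 7e 6b 42 4a.
Inner hash: sum = 50+126+155+141+24+54+54+88+126+107+66+74 = 1065; mod 256 = 41 → 29.
Outer input = (K'⊕opad) ∥ inner = 58 14 f1 e7 72 5c 5c ∥ 29.
Outer hash (tag): sum = 88+20+241+231+114+92+92+41 = 919; mod 256 = 151 → 97.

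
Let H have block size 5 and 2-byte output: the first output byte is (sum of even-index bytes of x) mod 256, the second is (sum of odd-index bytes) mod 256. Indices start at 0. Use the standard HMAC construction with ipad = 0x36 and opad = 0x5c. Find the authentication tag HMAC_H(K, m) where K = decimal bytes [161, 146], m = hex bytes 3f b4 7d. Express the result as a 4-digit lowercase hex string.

Key decimal bytes [161, 146] = a1 92 is 2 bytes ≤ B = 5; zero-pad to 5 bytes: K' = a1 92 00 00 00.
K' ⊕ ipad = 97 a4 36 36 36.  K' ⊕ opad = fd ce 5c 5c 5c.
Inner input = (K'⊕ipad) ∥ m = 97 a4 36 36 36 ∥ 3f b4 7d.
Inner hash: even-index sum = 439 mod 256 = 183; odd-index sum = 406 mod 256 = 150 → b7 96.
Outer input = (K'⊕opad) ∥ inner = fd ce 5c 5c 5c ∥ b7 96.
Outer hash (tag): even-index sum = 587 mod 256 = 75; odd-index sum = 481 mod 256 = 225 → 4b e1.

4be1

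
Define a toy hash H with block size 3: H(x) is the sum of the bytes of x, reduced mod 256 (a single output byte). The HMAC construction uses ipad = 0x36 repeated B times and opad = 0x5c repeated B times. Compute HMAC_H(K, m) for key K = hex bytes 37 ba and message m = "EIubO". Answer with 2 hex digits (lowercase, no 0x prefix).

Key hex bytes 37 ba is 2 bytes ≤ B = 3; zero-pad to 3 bytes: K' = 37 ba 00.
K' ⊕ ipad = 01 8c 36.  K' ⊕ opad = 6b e6 5c.
Inner input = (K'⊕ipad) ∥ m = 01 8c 36 ∥ 45 49 75 62 4f.
Inner hash: sum = 1+140+54+69+73+117+98+79 = 631; mod 256 = 119 → 77.
Outer input = (K'⊕opad) ∥ inner = 6b e6 5c ∥ 77.
Outer hash (tag): sum = 107+230+92+119 = 548; mod 256 = 36 → 24.

24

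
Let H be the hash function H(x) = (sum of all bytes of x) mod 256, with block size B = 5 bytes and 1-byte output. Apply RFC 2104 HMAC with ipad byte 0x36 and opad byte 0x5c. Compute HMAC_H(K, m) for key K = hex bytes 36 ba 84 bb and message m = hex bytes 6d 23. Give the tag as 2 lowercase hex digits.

Key hex bytes 36 ba 84 bb is 4 bytes ≤ B = 5; zero-pad to 5 bytes: K' = 36 ba 84 bb 00.
K' ⊕ ipad = 00 8c b2 8d 36.  K' ⊕ opad = 6a e6 d8 e7 5c.
Inner input = (K'⊕ipad) ∥ m = 00 8c b2 8d 36 ∥ 6d 23.
Inner hash: sum = 0+140+178+141+54+109+35 = 657; mod 256 = 145 → 91.
Outer input = (K'⊕opad) ∥ inner = 6a e6 d8 e7 5c ∥ 91.
Outer hash (tag): sum = 106+230+216+231+92+145 = 1020; mod 256 = 252 → fc.

fc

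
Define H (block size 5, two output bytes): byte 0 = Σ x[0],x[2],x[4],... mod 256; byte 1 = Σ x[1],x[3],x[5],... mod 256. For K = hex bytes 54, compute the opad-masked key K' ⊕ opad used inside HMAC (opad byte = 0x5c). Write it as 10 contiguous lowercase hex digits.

085c5c5c5c

Key hex bytes 54 is 1 byte ≤ B = 5; zero-pad to 5 bytes: K' = 54 00 00 00 00.
XOR each byte with 0x5c: 54⊕5c=08, 00⊕5c=5c, 00⊕5c=5c, 00⊕5c=5c, 00⊕5c=5c.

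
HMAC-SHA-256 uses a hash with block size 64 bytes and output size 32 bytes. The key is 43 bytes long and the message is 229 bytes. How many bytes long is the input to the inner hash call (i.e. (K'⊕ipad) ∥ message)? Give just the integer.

293

Key is 43 ≤ 64 bytes, zero-padded: |K'| = 64.
Inner input = (K'⊕ipad) ∥ m → 64 + 229 = 293 bytes.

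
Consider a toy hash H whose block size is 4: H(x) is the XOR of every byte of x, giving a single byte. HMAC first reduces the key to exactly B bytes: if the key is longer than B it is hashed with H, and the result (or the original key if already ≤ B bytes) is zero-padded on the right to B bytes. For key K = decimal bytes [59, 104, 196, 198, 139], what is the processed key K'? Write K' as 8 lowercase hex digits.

|K| = 5 > B = 4, so first hash the key.
H(K): XOR 3b⊕68⊕c4⊕c6⊕8b = da.
Zero-pad H(K) = da to 4 bytes: K' = da 00 00 00.

da000000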